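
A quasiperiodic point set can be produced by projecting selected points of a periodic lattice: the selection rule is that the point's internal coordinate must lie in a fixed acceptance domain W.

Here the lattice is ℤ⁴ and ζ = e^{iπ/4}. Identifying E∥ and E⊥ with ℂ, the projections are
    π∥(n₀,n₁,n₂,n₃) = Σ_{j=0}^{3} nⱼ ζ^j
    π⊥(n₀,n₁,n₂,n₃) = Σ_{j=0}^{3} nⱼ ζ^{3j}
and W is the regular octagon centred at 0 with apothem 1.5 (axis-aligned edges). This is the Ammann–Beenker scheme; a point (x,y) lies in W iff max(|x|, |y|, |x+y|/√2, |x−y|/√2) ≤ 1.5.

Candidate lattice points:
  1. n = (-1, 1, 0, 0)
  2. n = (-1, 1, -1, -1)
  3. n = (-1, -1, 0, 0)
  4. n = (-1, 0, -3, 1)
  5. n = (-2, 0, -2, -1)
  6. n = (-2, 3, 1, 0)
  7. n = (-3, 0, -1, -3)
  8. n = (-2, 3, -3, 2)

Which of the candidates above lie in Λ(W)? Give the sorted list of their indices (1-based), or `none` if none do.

3

Internal map: ζ^{3j} for j=0..3 gives (1,0), (−√2/2,√2/2), (0,−1), (√2/2,√2/2).
candidate 1: n = (-1, 1, 0, 0) → π⊥ ≈ (-1.7071, +0.7071); max(|x|,|y|,|x±y|/√2) = 1.7071 > 1.5 ⇒ ∉ W
candidate 2: n = (-1, 1, -1, -1) → π⊥ ≈ (-2.4142, +1.0000); max(|x|,|y|,|x±y|/√2) = 2.4142 > 1.5 ⇒ ∉ W
candidate 3: n = (-1, -1, 0, 0) → π⊥ ≈ (-0.2929, -0.7071); max(|x|,|y|,|x±y|/√2) = 0.7071 ≤ 1.5 ⇒ ∈ W
candidate 4: n = (-1, 0, -3, 1) → π⊥ ≈ (-0.2929, +3.7071); max(|x|,|y|,|x±y|/√2) = 3.7071 > 1.5 ⇒ ∉ W
candidate 5: n = (-2, 0, -2, -1) → π⊥ ≈ (-2.7071, +1.2929); max(|x|,|y|,|x±y|/√2) = 2.8284 > 1.5 ⇒ ∉ W
candidate 6: n = (-2, 3, 1, 0) → π⊥ ≈ (-4.1213, +1.1213); max(|x|,|y|,|x±y|/√2) = 4.1213 > 1.5 ⇒ ∉ W
candidate 7: n = (-3, 0, -1, -3) → π⊥ ≈ (-5.1213, -1.1213); max(|x|,|y|,|x±y|/√2) = 5.1213 > 1.5 ⇒ ∉ W
candidate 8: n = (-2, 3, -3, 2) → π⊥ ≈ (-2.7071, +6.5355); max(|x|,|y|,|x±y|/√2) = 6.5355 > 1.5 ⇒ ∉ W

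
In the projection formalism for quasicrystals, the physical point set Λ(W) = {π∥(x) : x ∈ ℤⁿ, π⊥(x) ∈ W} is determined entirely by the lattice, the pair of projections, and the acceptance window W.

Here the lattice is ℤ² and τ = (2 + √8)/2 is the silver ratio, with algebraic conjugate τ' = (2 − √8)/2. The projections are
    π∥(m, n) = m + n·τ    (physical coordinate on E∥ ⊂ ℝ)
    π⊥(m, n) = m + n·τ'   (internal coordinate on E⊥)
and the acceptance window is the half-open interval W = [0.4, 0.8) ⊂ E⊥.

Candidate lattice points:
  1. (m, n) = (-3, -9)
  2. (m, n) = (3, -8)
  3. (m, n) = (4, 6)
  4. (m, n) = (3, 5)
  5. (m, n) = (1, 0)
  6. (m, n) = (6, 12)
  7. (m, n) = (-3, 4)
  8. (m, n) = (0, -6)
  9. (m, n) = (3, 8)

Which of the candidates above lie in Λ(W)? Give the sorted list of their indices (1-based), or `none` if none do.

τ' = (2−√8)/2 ≈ -0.41421.
candidate 1: (m,n)=(-3,-9) → π∥ = -3-9·τ ≈ -24.72792, π⊥ = -3-9·τ' ≈ 0.72792 ∈ [0.4, 0.8) ⇒ IN Λ
candidate 2: (m,n)=(3,-8) → π∥ = 3-8·τ ≈ -16.31371, π⊥ = 3-8·τ' ≈ 6.31371 ∉ [0.4, 0.8) ⇒ out
candidate 3: (m,n)=(4,6) → π∥ = 4+6·τ ≈ 18.48528, π⊥ = 4+6·τ' ≈ 1.51472 ∉ [0.4, 0.8) ⇒ out
candidate 4: (m,n)=(3,5) → π∥ = 3+5·τ ≈ 15.07107, π⊥ = 3+5·τ' ≈ 0.92893 ∉ [0.4, 0.8) ⇒ out
candidate 5: (m,n)=(1,0) → π∥ = 1+0·τ ≈ 1.00000, π⊥ = 1+0·τ' ≈ 1.00000 ∉ [0.4, 0.8) ⇒ out
candidate 6: (m,n)=(6,12) → π∥ = 6+12·τ ≈ 34.97056, π⊥ = 6+12·τ' ≈ 1.02944 ∉ [0.4, 0.8) ⇒ out
candidate 7: (m,n)=(-3,4) → π∥ = -3+4·τ ≈ 6.65685, π⊥ = -3+4·τ' ≈ -4.65685 ∉ [0.4, 0.8) ⇒ out
candidate 8: (m,n)=(0,-6) → π∥ = 0-6·τ ≈ -14.48528, π⊥ = 0-6·τ' ≈ 2.48528 ∉ [0.4, 0.8) ⇒ out
candidate 9: (m,n)=(3,8) → π∥ = 3+8·τ ≈ 22.31371, π⊥ = 3+8·τ' ≈ -0.31371 ∉ [0.4, 0.8) ⇒ out

1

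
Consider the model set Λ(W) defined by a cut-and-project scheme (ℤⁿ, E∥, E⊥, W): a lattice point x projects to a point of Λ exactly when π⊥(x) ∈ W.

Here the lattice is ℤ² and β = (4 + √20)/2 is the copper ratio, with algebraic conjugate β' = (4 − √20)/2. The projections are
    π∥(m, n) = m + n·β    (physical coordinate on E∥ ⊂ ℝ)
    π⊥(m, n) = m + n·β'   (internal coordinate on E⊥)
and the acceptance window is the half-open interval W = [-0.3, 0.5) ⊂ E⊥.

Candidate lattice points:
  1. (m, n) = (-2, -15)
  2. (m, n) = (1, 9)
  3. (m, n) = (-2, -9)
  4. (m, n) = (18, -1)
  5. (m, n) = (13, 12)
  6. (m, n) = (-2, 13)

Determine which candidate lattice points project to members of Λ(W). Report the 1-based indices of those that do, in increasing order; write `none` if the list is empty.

Numerically β ≈ 4.23607 and β' = −1/β ≈ -0.23607.
#1 (-2,-15): internal coord -2 + (-15)·β' = +1.54102; +1.54102 ∉ [-0.3, 0.5) → out
#2 (1,9): internal coord 1 + (9)·β' = -1.12461; -1.12461 ∉ [-0.3, 0.5) → out
#3 (-2,-9): internal coord -2 + (-9)·β' = +0.12461; +0.12461 ∈ [-0.3, 0.5) → IN Λ
#4 (18,-1): internal coord 18 + (-1)·β' = +18.23607; +18.23607 ∉ [-0.3, 0.5) → out
#5 (13,12): internal coord 13 + (12)·β' = +10.16718; +10.16718 ∉ [-0.3, 0.5) → out
#6 (-2,13): internal coord -2 + (13)·β' = -5.06888; -5.06888 ∉ [-0.3, 0.5) → out

3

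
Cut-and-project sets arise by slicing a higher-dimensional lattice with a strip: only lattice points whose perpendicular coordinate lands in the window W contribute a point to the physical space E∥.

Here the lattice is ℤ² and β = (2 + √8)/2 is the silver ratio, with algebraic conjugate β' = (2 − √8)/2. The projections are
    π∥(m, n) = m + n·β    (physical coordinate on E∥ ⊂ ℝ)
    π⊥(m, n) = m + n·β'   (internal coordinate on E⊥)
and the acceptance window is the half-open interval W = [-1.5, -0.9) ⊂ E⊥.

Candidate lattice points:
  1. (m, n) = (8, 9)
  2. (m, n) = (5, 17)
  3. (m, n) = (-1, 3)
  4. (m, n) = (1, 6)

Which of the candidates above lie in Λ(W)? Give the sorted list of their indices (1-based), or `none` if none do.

β' = (2−√8)/2 ≈ -0.414214.
#1 (8,9): internal coord 8 + (9)·β' = +4.272078; +4.272078 ∉ [-1.5, -0.9) → out
#2 (5,17): internal coord 5 + (17)·β' = -2.041631; -2.041631 ∉ [-1.5, -0.9) → out
#3 (-1,3): internal coord -1 + (3)·β' = -2.242641; -2.242641 ∉ [-1.5, -0.9) → out
#4 (1,6): internal coord 1 + (6)·β' = -1.485281; -1.485281 ∈ [-1.5, -0.9) → IN Λ

4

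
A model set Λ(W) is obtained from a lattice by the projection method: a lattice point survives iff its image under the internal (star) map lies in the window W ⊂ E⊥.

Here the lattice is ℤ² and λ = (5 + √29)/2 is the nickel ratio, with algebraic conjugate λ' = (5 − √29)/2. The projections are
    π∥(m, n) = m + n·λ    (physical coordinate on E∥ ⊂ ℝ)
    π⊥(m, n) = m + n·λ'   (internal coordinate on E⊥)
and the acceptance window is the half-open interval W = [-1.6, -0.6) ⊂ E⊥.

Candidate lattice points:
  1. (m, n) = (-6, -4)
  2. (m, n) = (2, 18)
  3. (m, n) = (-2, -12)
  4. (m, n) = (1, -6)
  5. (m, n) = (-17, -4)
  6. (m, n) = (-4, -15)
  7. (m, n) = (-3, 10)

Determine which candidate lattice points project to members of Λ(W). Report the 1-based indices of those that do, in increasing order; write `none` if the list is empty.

2, 6

λ' = (5−√29)/2 ≈ -0.192582.
#1 (-6,-4): internal coord -6 + (-4)·λ' = -5.229670; -5.229670 ∉ [-1.6, -0.6) → out
#2 (2,18): internal coord 2 + (18)·λ' = -1.466483; -1.466483 ∈ [-1.6, -0.6) → IN Λ
#3 (-2,-12): internal coord -2 + (-12)·λ' = +0.310989; +0.310989 ∉ [-1.6, -0.6) → out
#4 (1,-6): internal coord 1 + (-6)·λ' = +2.155494; +2.155494 ∉ [-1.6, -0.6) → out
#5 (-17,-4): internal coord -17 + (-4)·λ' = -16.229670; -16.229670 ∉ [-1.6, -0.6) → out
#6 (-4,-15): internal coord -4 + (-15)·λ' = -1.111264; -1.111264 ∈ [-1.6, -0.6) → IN Λ
#7 (-3,10): internal coord -3 + (10)·λ' = -4.925824; -4.925824 ∉ [-1.6, -0.6) → out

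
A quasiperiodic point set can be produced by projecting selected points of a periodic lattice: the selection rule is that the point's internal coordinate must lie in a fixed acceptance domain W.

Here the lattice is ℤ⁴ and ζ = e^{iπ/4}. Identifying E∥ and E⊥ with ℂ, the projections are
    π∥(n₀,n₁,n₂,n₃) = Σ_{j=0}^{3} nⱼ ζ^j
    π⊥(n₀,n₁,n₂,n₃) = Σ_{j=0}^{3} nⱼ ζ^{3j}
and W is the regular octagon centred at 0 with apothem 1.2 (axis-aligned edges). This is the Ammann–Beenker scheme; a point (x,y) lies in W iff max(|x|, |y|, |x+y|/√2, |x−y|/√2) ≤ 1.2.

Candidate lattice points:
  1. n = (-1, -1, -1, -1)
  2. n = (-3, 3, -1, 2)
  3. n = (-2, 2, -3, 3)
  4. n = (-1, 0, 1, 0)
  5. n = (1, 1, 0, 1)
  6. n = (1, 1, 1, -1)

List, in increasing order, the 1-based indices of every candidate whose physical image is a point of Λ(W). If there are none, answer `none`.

π⊥(n) = n₀ + n₁ζ³ + n₂ζ⁶ + n₃ζ⁹ where ζ = e^{iπ/4}.
#1 (-1, -1, -1, -1): internal (-1.0000, -0.4142); octagon support 1.0000 vs apothem 1.2 → ∈ W
#2 (-3, 3, -1, 2): internal (-3.7071, 4.5355); octagon support 5.8284 vs apothem 1.2 → ∉ W
#3 (-2, 2, -3, 3): internal (-1.2929, 6.5355); octagon support 6.5355 vs apothem 1.2 → ∉ W
#4 (-1, 0, 1, 0): internal (-1.0000, -1.0000); octagon support 1.4142 vs apothem 1.2 → ∉ W
#5 (1, 1, 0, 1): internal (1.0000, 1.4142); octagon support 1.7071 vs apothem 1.2 → ∉ W
#6 (1, 1, 1, -1): internal (-0.4142, -1.0000); octagon support 1.0000 vs apothem 1.2 → ∈ W

1, 6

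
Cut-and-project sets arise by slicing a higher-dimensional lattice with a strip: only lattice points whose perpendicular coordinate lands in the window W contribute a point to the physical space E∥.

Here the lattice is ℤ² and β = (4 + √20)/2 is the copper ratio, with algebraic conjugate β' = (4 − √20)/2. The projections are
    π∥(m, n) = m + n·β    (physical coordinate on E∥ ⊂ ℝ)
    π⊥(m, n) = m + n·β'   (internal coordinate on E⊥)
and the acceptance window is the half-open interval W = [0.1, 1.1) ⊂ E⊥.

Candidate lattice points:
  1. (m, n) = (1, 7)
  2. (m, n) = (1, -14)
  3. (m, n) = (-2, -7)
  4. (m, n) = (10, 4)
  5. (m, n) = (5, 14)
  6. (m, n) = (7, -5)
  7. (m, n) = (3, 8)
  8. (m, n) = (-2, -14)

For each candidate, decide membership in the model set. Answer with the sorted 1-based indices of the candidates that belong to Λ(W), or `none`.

none

Numerically β ≈ 4.236068 and β' = −1/β ≈ -0.236068.
[1] lift (1,7): star map gives -0.652476; window check 0.1 ≤ -0.652476 < 1.1 is false → out
[2] lift (1,-14): star map gives 4.304952; window check 0.1 ≤ 4.304952 < 1.1 is false → out
[3] lift (-2,-7): star map gives -0.347524; window check 0.1 ≤ -0.347524 < 1.1 is false → out
[4] lift (10,4): star map gives 9.055728; window check 0.1 ≤ 9.055728 < 1.1 is false → out
[5] lift (5,14): star map gives 1.695048; window check 0.1 ≤ 1.695048 < 1.1 is false → out
[6] lift (7,-5): star map gives 8.180340; window check 0.1 ≤ 8.180340 < 1.1 is false → out
[7] lift (3,8): star map gives 1.111456; window check 0.1 ≤ 1.111456 < 1.1 is false → out
[8] lift (-2,-14): star map gives 1.304952; window check 0.1 ≤ 1.304952 < 1.1 is false → out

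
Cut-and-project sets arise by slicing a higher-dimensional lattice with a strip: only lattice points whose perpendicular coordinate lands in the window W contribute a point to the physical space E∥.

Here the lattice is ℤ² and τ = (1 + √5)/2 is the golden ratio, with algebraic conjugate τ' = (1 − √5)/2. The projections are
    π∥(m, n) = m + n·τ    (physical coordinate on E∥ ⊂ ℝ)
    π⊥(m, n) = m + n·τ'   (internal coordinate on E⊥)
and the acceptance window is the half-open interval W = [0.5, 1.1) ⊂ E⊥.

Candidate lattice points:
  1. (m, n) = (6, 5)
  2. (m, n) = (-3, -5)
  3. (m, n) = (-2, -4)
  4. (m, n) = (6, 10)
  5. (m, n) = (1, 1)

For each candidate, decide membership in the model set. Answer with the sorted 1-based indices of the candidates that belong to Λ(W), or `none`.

none

Numerically τ ≈ 1.6180 and τ' = −1/τ ≈ -0.6180.
#1 (6,5): internal coord 6 + (5)·τ' = +2.9098; +2.9098 ∉ [0.5, 1.1) → out
#2 (-3,-5): internal coord -3 + (-5)·τ' = +0.0902; +0.0902 ∉ [0.5, 1.1) → out
#3 (-2,-4): internal coord -2 + (-4)·τ' = +0.4721; +0.4721 ∉ [0.5, 1.1) → out
#4 (6,10): internal coord 6 + (10)·τ' = -0.1803; -0.1803 ∉ [0.5, 1.1) → out
#5 (1,1): internal coord 1 + (1)·τ' = +0.3820; +0.3820 ∉ [0.5, 1.1) → out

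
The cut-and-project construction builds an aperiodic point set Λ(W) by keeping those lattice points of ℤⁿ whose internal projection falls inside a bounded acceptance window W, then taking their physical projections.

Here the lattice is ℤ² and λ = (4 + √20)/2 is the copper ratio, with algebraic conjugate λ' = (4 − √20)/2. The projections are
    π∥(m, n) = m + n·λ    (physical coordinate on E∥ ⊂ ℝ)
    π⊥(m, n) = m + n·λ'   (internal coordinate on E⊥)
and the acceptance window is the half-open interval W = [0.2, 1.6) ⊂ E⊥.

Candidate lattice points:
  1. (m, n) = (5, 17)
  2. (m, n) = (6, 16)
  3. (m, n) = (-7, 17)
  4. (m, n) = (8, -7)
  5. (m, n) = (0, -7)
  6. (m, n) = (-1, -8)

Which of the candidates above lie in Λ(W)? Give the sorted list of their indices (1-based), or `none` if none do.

1, 6

Compute λ' = (4−√20)/2 = -0.236068, so π⊥(m,n) = m -0.236068·n.
#1 (5,17): internal coord 5 + (17)·λ' = +0.986844; +0.986844 ∈ [0.2, 1.6) → IN Λ
#2 (6,16): internal coord 6 + (16)·λ' = +2.222912; +2.222912 ∉ [0.2, 1.6) → out
#3 (-7,17): internal coord -7 + (17)·λ' = -11.013156; -11.013156 ∉ [0.2, 1.6) → out
#4 (8,-7): internal coord 8 + (-7)·λ' = +9.652476; +9.652476 ∉ [0.2, 1.6) → out
#5 (0,-7): internal coord 0 + (-7)·λ' = +1.652476; +1.652476 ∉ [0.2, 1.6) → out
#6 (-1,-8): internal coord -1 + (-8)·λ' = +0.888544; +0.888544 ∈ [0.2, 1.6) → IN Λ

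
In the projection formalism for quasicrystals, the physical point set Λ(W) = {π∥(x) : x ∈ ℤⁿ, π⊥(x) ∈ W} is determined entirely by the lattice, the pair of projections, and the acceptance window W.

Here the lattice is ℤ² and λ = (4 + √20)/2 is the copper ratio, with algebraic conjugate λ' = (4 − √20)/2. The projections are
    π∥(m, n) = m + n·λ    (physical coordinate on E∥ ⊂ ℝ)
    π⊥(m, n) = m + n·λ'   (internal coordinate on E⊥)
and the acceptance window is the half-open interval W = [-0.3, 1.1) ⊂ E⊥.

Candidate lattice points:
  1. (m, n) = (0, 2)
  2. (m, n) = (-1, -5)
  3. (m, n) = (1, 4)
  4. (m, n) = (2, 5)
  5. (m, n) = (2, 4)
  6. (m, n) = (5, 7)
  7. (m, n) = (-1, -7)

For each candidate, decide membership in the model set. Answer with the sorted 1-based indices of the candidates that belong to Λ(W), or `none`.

2, 3, 4, 5, 7

λ' = (4−√20)/2 ≈ -0.23607.
#1 (0,2): internal coord 0 + (2)·λ' = -0.47214; -0.47214 ∉ [-0.3, 1.1) → out
#2 (-1,-5): internal coord -1 + (-5)·λ' = +0.18034; +0.18034 ∈ [-0.3, 1.1) → IN Λ
#3 (1,4): internal coord 1 + (4)·λ' = +0.05573; +0.05573 ∈ [-0.3, 1.1) → IN Λ
#4 (2,5): internal coord 2 + (5)·λ' = +0.81966; +0.81966 ∈ [-0.3, 1.1) → IN Λ
#5 (2,4): internal coord 2 + (4)·λ' = +1.05573; +1.05573 ∈ [-0.3, 1.1) → IN Λ
#6 (5,7): internal coord 5 + (7)·λ' = +3.34752; +3.34752 ∉ [-0.3, 1.1) → out
#7 (-1,-7): internal coord -1 + (-7)·λ' = +0.65248; +0.65248 ∈ [-0.3, 1.1) → IN Λ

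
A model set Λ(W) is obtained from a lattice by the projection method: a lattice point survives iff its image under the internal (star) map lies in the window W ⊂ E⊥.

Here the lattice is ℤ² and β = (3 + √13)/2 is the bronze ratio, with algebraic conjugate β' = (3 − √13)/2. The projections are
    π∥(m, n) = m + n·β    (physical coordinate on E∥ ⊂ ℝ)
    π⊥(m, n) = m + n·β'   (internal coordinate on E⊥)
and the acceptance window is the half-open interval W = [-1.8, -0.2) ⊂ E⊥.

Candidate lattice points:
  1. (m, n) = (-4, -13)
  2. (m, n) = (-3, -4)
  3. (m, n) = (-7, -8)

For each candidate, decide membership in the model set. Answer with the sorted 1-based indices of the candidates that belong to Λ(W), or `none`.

β' = (3−√13)/2 ≈ -0.3028.
candidate 1: (m,n)=(-4,-13) → π∥ = -4-13·β ≈ -46.9361, π⊥ = -4-13·β' ≈ -0.0639 ∉ [-1.8, -0.2) ⇒ out
candidate 2: (m,n)=(-3,-4) → π∥ = -3-4·β ≈ -16.2111, π⊥ = -3-4·β' ≈ -1.7889 ∈ [-1.8, -0.2) ⇒ IN Λ
candidate 3: (m,n)=(-7,-8) → π∥ = -7-8·β ≈ -33.4222, π⊥ = -7-8·β' ≈ -4.5778 ∉ [-1.8, -0.2) ⇒ out

2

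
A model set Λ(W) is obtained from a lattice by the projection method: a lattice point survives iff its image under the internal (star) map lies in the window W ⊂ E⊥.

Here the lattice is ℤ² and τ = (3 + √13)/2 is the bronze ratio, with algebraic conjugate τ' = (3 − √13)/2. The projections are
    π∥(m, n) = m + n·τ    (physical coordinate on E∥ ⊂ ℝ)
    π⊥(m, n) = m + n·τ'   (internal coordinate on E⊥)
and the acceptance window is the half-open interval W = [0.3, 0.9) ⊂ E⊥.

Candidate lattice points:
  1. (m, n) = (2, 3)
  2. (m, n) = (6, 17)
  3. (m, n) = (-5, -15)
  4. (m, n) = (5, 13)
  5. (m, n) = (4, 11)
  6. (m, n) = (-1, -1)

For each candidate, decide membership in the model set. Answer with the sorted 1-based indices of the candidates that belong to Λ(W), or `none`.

Compute τ' = (3−√13)/2 = -0.302776, so π⊥(m,n) = m -0.302776·n.
#1 (2,3): internal coord 2 + (3)·τ' = +1.091673; +1.091673 ∉ [0.3, 0.9) → out
#2 (6,17): internal coord 6 + (17)·τ' = +0.852814; +0.852814 ∈ [0.3, 0.9) → IN Λ
#3 (-5,-15): internal coord -5 + (-15)·τ' = -0.458365; -0.458365 ∉ [0.3, 0.9) → out
#4 (5,13): internal coord 5 + (13)·τ' = +1.063917; +1.063917 ∉ [0.3, 0.9) → out
#5 (4,11): internal coord 4 + (11)·τ' = +0.669468; +0.669468 ∈ [0.3, 0.9) → IN Λ
#6 (-1,-1): internal coord -1 + (-1)·τ' = -0.697224; -0.697224 ∉ [0.3, 0.9) → out

2, 5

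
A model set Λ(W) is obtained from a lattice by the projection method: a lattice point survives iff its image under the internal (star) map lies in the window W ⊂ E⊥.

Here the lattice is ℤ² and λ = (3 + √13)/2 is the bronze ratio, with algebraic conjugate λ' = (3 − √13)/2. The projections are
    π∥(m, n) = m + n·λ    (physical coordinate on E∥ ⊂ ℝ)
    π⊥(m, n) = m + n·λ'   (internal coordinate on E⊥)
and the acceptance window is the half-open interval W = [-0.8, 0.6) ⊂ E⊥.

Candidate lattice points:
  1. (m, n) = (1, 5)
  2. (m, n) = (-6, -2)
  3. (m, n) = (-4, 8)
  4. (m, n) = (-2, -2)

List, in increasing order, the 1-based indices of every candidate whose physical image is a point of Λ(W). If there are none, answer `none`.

λ' = (3−√13)/2 ≈ -0.302776.
candidate 1: (m,n)=(1,5) → π∥ = 1+5·λ ≈ 17.513878, π⊥ = 1+5·λ' ≈ -0.513878 ∈ [-0.8, 0.6) ⇒ IN Λ
candidate 2: (m,n)=(-6,-2) → π∥ = -6-2·λ ≈ -12.605551, π⊥ = -6-2·λ' ≈ -5.394449 ∉ [-0.8, 0.6) ⇒ out
candidate 3: (m,n)=(-4,8) → π∥ = -4+8·λ ≈ 22.422205, π⊥ = -4+8·λ' ≈ -6.422205 ∉ [-0.8, 0.6) ⇒ out
candidate 4: (m,n)=(-2,-2) → π∥ = -2-2·λ ≈ -8.605551, π⊥ = -2-2·λ' ≈ -1.394449 ∉ [-0.8, 0.6) ⇒ out

1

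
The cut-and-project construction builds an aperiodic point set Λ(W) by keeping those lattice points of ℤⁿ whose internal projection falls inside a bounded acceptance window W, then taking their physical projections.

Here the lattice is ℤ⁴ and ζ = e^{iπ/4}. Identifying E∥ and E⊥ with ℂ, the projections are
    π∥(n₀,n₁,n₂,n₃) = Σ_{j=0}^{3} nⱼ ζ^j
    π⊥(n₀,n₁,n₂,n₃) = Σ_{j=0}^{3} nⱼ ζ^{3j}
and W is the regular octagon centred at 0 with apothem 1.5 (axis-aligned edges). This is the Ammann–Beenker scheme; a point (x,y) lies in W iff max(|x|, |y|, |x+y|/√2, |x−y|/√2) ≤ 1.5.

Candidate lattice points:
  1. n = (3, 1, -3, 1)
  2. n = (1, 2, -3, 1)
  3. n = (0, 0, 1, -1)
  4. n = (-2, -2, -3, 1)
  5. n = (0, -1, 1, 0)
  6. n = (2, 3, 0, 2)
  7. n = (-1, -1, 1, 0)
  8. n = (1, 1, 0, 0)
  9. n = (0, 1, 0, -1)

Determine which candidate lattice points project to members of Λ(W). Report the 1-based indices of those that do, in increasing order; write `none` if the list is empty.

π⊥(n) = n₀ + n₁ζ³ + n₂ζ⁶ + n₃ζ⁹ where ζ = e^{iπ/4}.
candidate 1: n = (3, 1, -3, 1) → π⊥ ≈ (+3.00000, +4.41421); max(|x|,|y|,|x±y|/√2) = 5.24264 > 1.5 ⇒ ∉ W
candidate 2: n = (1, 2, -3, 1) → π⊥ ≈ (+0.29289, +5.12132); max(|x|,|y|,|x±y|/√2) = 5.12132 > 1.5 ⇒ ∉ W
candidate 3: n = (0, 0, 1, -1) → π⊥ ≈ (-0.70711, -1.70711); max(|x|,|y|,|x±y|/√2) = 1.70711 > 1.5 ⇒ ∉ W
candidate 4: n = (-2, -2, -3, 1) → π⊥ ≈ (+0.12132, +2.29289); max(|x|,|y|,|x±y|/√2) = 2.29289 > 1.5 ⇒ ∉ W
candidate 5: n = (0, -1, 1, 0) → π⊥ ≈ (+0.70711, -1.70711); max(|x|,|y|,|x±y|/√2) = 1.70711 > 1.5 ⇒ ∉ W
candidate 6: n = (2, 3, 0, 2) → π⊥ ≈ (+1.29289, +3.53553); max(|x|,|y|,|x±y|/√2) = 3.53553 > 1.5 ⇒ ∉ W
candidate 7: n = (-1, -1, 1, 0) → π⊥ ≈ (-0.29289, -1.70711); max(|x|,|y|,|x±y|/√2) = 1.70711 > 1.5 ⇒ ∉ W
candidate 8: n = (1, 1, 0, 0) → π⊥ ≈ (+0.29289, +0.70711); max(|x|,|y|,|x±y|/√2) = 0.70711 ≤ 1.5 ⇒ ∈ W
candidate 9: n = (0, 1, 0, -1) → π⊥ ≈ (-1.41421, +0.00000); max(|x|,|y|,|x±y|/√2) = 1.41421 ≤ 1.5 ⇒ ∈ W

8, 9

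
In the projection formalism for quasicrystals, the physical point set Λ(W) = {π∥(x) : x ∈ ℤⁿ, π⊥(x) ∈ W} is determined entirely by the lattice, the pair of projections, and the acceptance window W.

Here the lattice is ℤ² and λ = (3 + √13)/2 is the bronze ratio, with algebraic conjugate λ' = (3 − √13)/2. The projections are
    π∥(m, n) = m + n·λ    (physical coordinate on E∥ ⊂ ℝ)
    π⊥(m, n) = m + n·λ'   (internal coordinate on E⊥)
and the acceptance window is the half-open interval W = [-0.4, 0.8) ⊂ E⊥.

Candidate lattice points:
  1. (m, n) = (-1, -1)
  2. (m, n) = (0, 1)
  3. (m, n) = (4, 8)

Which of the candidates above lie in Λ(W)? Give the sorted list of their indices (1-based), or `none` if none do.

2

Compute λ' = (3−√13)/2 = -0.302776, so π⊥(m,n) = m -0.302776·n.
candidate 1: (m,n)=(-1,-1) → π∥ = -1-1·λ ≈ -4.302776, π⊥ = -1-1·λ' ≈ -0.697224 ∉ [-0.4, 0.8) ⇒ out
candidate 2: (m,n)=(0,1) → π∥ = 0+1·λ ≈ 3.302776, π⊥ = 0+1·λ' ≈ -0.302776 ∈ [-0.4, 0.8) ⇒ IN Λ
candidate 3: (m,n)=(4,8) → π∥ = 4+8·λ ≈ 30.422205, π⊥ = 4+8·λ' ≈ 1.577795 ∉ [-0.4, 0.8) ⇒ out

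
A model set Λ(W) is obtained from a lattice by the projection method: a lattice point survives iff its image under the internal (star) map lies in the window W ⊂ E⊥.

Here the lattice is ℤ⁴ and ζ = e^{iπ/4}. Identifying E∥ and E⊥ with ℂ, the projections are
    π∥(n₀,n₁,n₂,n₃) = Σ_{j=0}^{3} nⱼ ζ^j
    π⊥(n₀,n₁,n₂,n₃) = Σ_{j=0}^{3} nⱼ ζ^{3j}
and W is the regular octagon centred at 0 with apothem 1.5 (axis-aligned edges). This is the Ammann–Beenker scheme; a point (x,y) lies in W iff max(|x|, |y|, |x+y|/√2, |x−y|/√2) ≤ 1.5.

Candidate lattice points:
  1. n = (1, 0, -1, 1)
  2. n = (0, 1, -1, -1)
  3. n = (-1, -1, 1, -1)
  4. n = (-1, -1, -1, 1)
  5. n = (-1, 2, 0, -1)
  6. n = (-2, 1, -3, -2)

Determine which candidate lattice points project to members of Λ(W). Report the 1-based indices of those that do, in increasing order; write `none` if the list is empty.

π⊥(n) = n₀ + n₁ζ³ + n₂ζ⁶ + n₃ζ⁹ where ζ = e^{iπ/4}.
candidate 1: n = (1, 0, -1, 1) → π⊥ ≈ (+1.707107, +1.707107); max(|x|,|y|,|x±y|/√2) = 2.414214 > 1.5 ⇒ ∉ W
candidate 2: n = (0, 1, -1, -1) → π⊥ ≈ (-1.414214, +1.000000); max(|x|,|y|,|x±y|/√2) = 1.707107 > 1.5 ⇒ ∉ W
candidate 3: n = (-1, -1, 1, -1) → π⊥ ≈ (-1.000000, -2.414214); max(|x|,|y|,|x±y|/√2) = 2.414214 > 1.5 ⇒ ∉ W
candidate 4: n = (-1, -1, -1, 1) → π⊥ ≈ (+0.414214, +1.000000); max(|x|,|y|,|x±y|/√2) = 1.000000 ≤ 1.5 ⇒ ∈ W
candidate 5: n = (-1, 2, 0, -1) → π⊥ ≈ (-3.121320, +0.707107); max(|x|,|y|,|x±y|/√2) = 3.121320 > 1.5 ⇒ ∉ W
candidate 6: n = (-2, 1, -3, -2) → π⊥ ≈ (-4.121320, +2.292893); max(|x|,|y|,|x±y|/√2) = 4.535534 > 1.5 ⇒ ∉ W

4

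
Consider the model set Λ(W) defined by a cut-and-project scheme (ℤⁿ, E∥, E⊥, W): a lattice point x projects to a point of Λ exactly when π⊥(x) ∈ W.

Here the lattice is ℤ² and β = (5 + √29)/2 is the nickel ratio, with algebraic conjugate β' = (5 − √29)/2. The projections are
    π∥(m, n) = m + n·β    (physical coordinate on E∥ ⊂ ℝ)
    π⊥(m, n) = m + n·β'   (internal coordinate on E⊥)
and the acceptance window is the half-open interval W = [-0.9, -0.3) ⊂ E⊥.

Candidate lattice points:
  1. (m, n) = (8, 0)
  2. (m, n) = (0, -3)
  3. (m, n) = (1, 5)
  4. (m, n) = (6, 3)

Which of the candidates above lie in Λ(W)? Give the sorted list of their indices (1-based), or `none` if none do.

none

Compute β' = (5−√29)/2 = -0.19258, so π⊥(m,n) = m -0.19258·n.
[1] lift (8,0): star map gives 8.00000; window check -0.9 ≤ 8.00000 < -0.3 is false → out
[2] lift (0,-3): star map gives 0.57775; window check -0.9 ≤ 0.57775 < -0.3 is false → out
[3] lift (1,5): star map gives 0.03709; window check -0.9 ≤ 0.03709 < -0.3 is false → out
[4] lift (6,3): star map gives 5.42225; window check -0.9 ≤ 5.42225 < -0.3 is false → out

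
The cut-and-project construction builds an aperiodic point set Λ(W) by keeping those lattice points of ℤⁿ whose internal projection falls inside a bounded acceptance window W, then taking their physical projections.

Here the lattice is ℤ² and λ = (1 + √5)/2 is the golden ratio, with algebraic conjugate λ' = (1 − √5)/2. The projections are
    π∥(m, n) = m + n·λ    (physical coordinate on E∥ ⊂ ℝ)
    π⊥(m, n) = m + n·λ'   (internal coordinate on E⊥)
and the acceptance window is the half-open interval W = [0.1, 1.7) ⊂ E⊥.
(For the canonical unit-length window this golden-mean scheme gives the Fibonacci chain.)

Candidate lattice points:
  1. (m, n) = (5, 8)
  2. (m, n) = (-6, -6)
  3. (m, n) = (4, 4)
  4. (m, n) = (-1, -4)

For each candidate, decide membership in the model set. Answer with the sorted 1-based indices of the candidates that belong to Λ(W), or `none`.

3, 4

λ' = (1−√5)/2 ≈ -0.618034.
candidate 1: (m,n)=(5,8) → π∥ = 5+8·λ ≈ 17.944272, π⊥ = 5+8·λ' ≈ 0.055728 ∉ [0.1, 1.7) ⇒ out
candidate 2: (m,n)=(-6,-6) → π∥ = -6-6·λ ≈ -15.708204, π⊥ = -6-6·λ' ≈ -2.291796 ∉ [0.1, 1.7) ⇒ out
candidate 3: (m,n)=(4,4) → π∥ = 4+4·λ ≈ 10.472136, π⊥ = 4+4·λ' ≈ 1.527864 ∈ [0.1, 1.7) ⇒ IN Λ
candidate 4: (m,n)=(-1,-4) → π∥ = -1-4·λ ≈ -7.472136, π⊥ = -1-4·λ' ≈ 1.472136 ∈ [0.1, 1.7) ⇒ IN Λ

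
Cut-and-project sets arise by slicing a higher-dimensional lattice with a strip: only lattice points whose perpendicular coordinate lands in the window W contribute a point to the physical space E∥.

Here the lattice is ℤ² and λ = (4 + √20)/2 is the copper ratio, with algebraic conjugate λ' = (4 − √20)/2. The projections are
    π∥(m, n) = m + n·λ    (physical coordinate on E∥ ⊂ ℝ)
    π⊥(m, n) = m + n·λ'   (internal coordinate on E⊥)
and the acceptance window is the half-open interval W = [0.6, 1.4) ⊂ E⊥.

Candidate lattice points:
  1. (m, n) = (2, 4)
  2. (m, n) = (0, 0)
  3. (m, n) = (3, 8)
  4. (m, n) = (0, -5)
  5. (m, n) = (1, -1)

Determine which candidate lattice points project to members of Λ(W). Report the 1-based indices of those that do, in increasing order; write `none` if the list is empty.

1, 3, 4, 5

λ' = (4−√20)/2 ≈ -0.236068.
[1] lift (2,4): star map gives 1.055728; window check 0.6 ≤ 1.055728 < 1.4 is true → IN Λ
[2] lift (0,0): star map gives 0.000000; window check 0.6 ≤ 0.000000 < 1.4 is false → out
[3] lift (3,8): star map gives 1.111456; window check 0.6 ≤ 1.111456 < 1.4 is true → IN Λ
[4] lift (0,-5): star map gives 1.180340; window check 0.6 ≤ 1.180340 < 1.4 is true → IN Λ
[5] lift (1,-1): star map gives 1.236068; window check 0.6 ≤ 1.236068 < 1.4 is true → IN Λ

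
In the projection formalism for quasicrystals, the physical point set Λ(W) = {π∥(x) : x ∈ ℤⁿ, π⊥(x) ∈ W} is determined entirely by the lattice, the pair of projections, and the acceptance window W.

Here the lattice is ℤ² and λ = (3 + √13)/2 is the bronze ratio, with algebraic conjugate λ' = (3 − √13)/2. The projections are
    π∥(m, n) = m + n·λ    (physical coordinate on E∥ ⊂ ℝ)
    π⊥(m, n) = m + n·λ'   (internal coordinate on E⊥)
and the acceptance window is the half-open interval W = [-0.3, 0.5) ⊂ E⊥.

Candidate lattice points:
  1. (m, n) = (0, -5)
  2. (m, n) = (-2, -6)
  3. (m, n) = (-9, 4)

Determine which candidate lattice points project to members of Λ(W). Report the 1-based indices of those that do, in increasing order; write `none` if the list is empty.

Numerically λ ≈ 3.302776 and λ' = −1/λ ≈ -0.302776.
[1] lift (0,-5): star map gives 1.513878; window check -0.3 ≤ 1.513878 < 0.5 is false → out
[2] lift (-2,-6): star map gives -0.183346; window check -0.3 ≤ -0.183346 < 0.5 is true → IN Λ
[3] lift (-9,4): star map gives -10.211103; window check -0.3 ≤ -10.211103 < 0.5 is false → out

2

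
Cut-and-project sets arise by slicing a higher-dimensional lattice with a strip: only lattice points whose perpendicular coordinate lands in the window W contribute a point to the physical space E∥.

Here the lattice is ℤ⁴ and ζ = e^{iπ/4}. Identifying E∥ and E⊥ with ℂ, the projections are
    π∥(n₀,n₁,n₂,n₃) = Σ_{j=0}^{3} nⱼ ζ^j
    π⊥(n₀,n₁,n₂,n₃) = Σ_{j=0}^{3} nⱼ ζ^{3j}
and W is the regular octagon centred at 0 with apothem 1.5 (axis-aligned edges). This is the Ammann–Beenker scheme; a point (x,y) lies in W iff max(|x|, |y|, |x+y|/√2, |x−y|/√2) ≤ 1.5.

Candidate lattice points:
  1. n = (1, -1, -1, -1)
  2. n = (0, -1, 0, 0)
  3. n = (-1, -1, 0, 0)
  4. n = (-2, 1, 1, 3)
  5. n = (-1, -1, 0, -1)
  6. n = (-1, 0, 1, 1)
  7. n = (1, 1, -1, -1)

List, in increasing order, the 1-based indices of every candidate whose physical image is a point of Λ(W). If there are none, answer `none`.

1, 2, 3, 6, 7

π⊥(n) = n₀ + n₁ζ³ + n₂ζ⁶ + n₃ζ⁹ where ζ = e^{iπ/4}.
candidate 1: n = (1, -1, -1, -1) → π⊥ ≈ (+1.000000, -0.414214); max(|x|,|y|,|x±y|/√2) = 1.000000 ≤ 1.5 ⇒ ∈ W
candidate 2: n = (0, -1, 0, 0) → π⊥ ≈ (+0.707107, -0.707107); max(|x|,|y|,|x±y|/√2) = 1.000000 ≤ 1.5 ⇒ ∈ W
candidate 3: n = (-1, -1, 0, 0) → π⊥ ≈ (-0.292893, -0.707107); max(|x|,|y|,|x±y|/√2) = 0.707107 ≤ 1.5 ⇒ ∈ W
candidate 4: n = (-2, 1, 1, 3) → π⊥ ≈ (-0.585786, +1.828427); max(|x|,|y|,|x±y|/√2) = 1.828427 > 1.5 ⇒ ∉ W
candidate 5: n = (-1, -1, 0, -1) → π⊥ ≈ (-1.000000, -1.414214); max(|x|,|y|,|x±y|/√2) = 1.707107 > 1.5 ⇒ ∉ W
candidate 6: n = (-1, 0, 1, 1) → π⊥ ≈ (-0.292893, -0.292893); max(|x|,|y|,|x±y|/√2) = 0.414214 ≤ 1.5 ⇒ ∈ W
candidate 7: n = (1, 1, -1, -1) → π⊥ ≈ (-0.414214, +1.000000); max(|x|,|y|,|x±y|/√2) = 1.000000 ≤ 1.5 ⇒ ∈ W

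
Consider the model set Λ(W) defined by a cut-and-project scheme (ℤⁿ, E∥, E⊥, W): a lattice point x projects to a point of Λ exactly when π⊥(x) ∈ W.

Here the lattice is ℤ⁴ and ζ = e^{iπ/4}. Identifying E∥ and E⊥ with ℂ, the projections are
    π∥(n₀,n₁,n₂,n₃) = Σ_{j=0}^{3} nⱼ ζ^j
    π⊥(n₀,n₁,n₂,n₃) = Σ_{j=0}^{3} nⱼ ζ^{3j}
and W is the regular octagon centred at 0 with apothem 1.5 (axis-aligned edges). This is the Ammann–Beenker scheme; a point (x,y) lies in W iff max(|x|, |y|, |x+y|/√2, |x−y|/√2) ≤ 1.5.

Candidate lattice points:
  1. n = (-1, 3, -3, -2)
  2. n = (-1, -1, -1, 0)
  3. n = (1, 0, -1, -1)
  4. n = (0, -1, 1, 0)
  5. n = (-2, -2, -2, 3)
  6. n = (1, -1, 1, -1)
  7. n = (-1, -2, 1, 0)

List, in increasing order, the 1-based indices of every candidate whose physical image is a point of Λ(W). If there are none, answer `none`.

2, 3

π⊥(n) = n₀ + n₁ζ³ + n₂ζ⁶ + n₃ζ⁹ where ζ = e^{iπ/4}.
candidate 1: n = (-1, 3, -3, -2) → π⊥ ≈ (-4.535534, +3.707107); max(|x|,|y|,|x±y|/√2) = 5.828427 > 1.5 ⇒ ∉ W
candidate 2: n = (-1, -1, -1, 0) → π⊥ ≈ (-0.292893, +0.292893); max(|x|,|y|,|x±y|/√2) = 0.414214 ≤ 1.5 ⇒ ∈ W
candidate 3: n = (1, 0, -1, -1) → π⊥ ≈ (+0.292893, +0.292893); max(|x|,|y|,|x±y|/√2) = 0.414214 ≤ 1.5 ⇒ ∈ W
candidate 4: n = (0, -1, 1, 0) → π⊥ ≈ (+0.707107, -1.707107); max(|x|,|y|,|x±y|/√2) = 1.707107 > 1.5 ⇒ ∉ W
candidate 5: n = (-2, -2, -2, 3) → π⊥ ≈ (+1.535534, +2.707107); max(|x|,|y|,|x±y|/√2) = 3.000000 > 1.5 ⇒ ∉ W
candidate 6: n = (1, -1, 1, -1) → π⊥ ≈ (+1.000000, -2.414214); max(|x|,|y|,|x±y|/√2) = 2.414214 > 1.5 ⇒ ∉ W
candidate 7: n = (-1, -2, 1, 0) → π⊥ ≈ (+0.414214, -2.414214); max(|x|,|y|,|x±y|/√2) = 2.414214 > 1.5 ⇒ ∉ W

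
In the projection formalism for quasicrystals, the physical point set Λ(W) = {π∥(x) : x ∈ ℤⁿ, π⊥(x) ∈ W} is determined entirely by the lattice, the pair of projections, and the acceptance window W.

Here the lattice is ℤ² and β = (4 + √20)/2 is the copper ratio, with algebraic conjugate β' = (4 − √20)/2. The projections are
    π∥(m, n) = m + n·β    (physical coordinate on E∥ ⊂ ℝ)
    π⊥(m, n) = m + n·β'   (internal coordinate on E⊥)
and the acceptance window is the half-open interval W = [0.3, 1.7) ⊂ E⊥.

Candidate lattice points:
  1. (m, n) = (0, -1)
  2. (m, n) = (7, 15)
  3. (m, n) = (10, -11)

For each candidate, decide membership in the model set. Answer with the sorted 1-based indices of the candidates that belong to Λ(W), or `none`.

Numerically β ≈ 4.2361 and β' = −1/β ≈ -0.2361.
[1] lift (0,-1): star map gives 0.2361; window check 0.3 ≤ 0.2361 < 1.7 is false → out
[2] lift (7,15): star map gives 3.4590; window check 0.3 ≤ 3.4590 < 1.7 is false → out
[3] lift (10,-11): star map gives 12.5967; window check 0.3 ≤ 12.5967 < 1.7 is false → out

none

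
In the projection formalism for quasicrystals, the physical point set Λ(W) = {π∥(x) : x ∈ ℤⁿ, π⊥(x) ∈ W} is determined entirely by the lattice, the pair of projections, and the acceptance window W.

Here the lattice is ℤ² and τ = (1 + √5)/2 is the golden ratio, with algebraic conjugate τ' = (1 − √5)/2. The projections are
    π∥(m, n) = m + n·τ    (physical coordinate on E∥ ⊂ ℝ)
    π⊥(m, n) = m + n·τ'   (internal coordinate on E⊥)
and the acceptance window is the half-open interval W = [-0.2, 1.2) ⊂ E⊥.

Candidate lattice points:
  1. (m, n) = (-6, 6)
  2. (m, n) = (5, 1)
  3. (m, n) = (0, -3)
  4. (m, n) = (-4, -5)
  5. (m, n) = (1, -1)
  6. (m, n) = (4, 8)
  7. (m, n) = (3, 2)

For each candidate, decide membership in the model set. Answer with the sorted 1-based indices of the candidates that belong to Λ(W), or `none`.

Numerically τ ≈ 1.61803 and τ' = −1/τ ≈ -0.61803.
#1 (-6,6): internal coord -6 + (6)·τ' = -9.70820; -9.70820 ∉ [-0.2, 1.2) → out
#2 (5,1): internal coord 5 + (1)·τ' = +4.38197; +4.38197 ∉ [-0.2, 1.2) → out
#3 (0,-3): internal coord 0 + (-3)·τ' = +1.85410; +1.85410 ∉ [-0.2, 1.2) → out
#4 (-4,-5): internal coord -4 + (-5)·τ' = -0.90983; -0.90983 ∉ [-0.2, 1.2) → out
#5 (1,-1): internal coord 1 + (-1)·τ' = +1.61803; +1.61803 ∉ [-0.2, 1.2) → out
#6 (4,8): internal coord 4 + (8)·τ' = -0.94427; -0.94427 ∉ [-0.2, 1.2) → out
#7 (3,2): internal coord 3 + (2)·τ' = +1.76393; +1.76393 ∉ [-0.2, 1.2) → out

none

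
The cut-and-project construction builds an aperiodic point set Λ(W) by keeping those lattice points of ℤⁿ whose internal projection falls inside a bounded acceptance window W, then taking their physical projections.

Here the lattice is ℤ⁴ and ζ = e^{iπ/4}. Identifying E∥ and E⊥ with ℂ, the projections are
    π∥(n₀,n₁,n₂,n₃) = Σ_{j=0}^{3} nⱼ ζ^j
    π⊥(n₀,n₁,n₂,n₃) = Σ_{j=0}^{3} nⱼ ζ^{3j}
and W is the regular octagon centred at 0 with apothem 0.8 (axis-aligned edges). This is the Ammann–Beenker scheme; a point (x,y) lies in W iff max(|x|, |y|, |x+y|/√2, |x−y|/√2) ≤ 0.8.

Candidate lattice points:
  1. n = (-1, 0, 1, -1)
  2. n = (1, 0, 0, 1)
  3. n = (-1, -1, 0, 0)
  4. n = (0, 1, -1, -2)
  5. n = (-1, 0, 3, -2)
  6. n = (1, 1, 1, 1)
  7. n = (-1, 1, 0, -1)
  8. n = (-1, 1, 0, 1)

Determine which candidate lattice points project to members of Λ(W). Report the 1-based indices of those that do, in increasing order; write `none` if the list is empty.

3

Internal map: ζ^{3j} for j=0..3 gives (1,0), (−√2/2,√2/2), (0,−1), (√2/2,√2/2).
candidate 1: n = (-1, 0, 1, -1) → π⊥ ≈ (-1.7071, -1.7071); max(|x|,|y|,|x±y|/√2) = 2.4142 > 0.8 ⇒ ∉ W
candidate 2: n = (1, 0, 0, 1) → π⊥ ≈ (+1.7071, +0.7071); max(|x|,|y|,|x±y|/√2) = 1.7071 > 0.8 ⇒ ∉ W
candidate 3: n = (-1, -1, 0, 0) → π⊥ ≈ (-0.2929, -0.7071); max(|x|,|y|,|x±y|/√2) = 0.7071 ≤ 0.8 ⇒ ∈ W
candidate 4: n = (0, 1, -1, -2) → π⊥ ≈ (-2.1213, +0.2929); max(|x|,|y|,|x±y|/√2) = 2.1213 > 0.8 ⇒ ∉ W
candidate 5: n = (-1, 0, 3, -2) → π⊥ ≈ (-2.4142, -4.4142); max(|x|,|y|,|x±y|/√2) = 4.8284 > 0.8 ⇒ ∉ W
candidate 6: n = (1, 1, 1, 1) → π⊥ ≈ (+1.0000, +0.4142); max(|x|,|y|,|x±y|/√2) = 1.0000 > 0.8 ⇒ ∉ W
candidate 7: n = (-1, 1, 0, -1) → π⊥ ≈ (-2.4142, +0.0000); max(|x|,|y|,|x±y|/√2) = 2.4142 > 0.8 ⇒ ∉ W
candidate 8: n = (-1, 1, 0, 1) → π⊥ ≈ (-1.0000, +1.4142); max(|x|,|y|,|x±y|/√2) = 1.7071 > 0.8 ⇒ ∉ W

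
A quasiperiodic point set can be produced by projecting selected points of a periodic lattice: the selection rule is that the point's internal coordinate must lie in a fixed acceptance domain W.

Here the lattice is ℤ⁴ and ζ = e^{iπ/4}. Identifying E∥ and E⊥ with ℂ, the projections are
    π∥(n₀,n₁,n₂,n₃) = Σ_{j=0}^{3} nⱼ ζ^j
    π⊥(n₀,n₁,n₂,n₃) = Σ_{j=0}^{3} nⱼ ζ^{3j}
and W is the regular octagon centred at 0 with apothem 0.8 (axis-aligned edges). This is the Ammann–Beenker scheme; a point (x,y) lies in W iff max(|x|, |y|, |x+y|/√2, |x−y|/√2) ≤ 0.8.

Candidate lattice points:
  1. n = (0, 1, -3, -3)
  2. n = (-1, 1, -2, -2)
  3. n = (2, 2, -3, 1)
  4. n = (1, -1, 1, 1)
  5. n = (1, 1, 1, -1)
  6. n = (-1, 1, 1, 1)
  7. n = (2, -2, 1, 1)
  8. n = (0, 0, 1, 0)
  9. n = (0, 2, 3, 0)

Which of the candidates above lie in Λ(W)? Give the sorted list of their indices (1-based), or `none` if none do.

none

With ζ = e^{iπ/4} the internal vectors are ζ^0,ζ^3,ζ^6,ζ^9.
candidate 1: n = (0, 1, -3, -3) → π⊥ ≈ (-2.82843, +1.58579); max(|x|,|y|,|x±y|/√2) = 3.12132 > 0.8 ⇒ ∉ W
candidate 2: n = (-1, 1, -2, -2) → π⊥ ≈ (-3.12132, +1.29289); max(|x|,|y|,|x±y|/√2) = 3.12132 > 0.8 ⇒ ∉ W
candidate 3: n = (2, 2, -3, 1) → π⊥ ≈ (+1.29289, +5.12132); max(|x|,|y|,|x±y|/√2) = 5.12132 > 0.8 ⇒ ∉ W
candidate 4: n = (1, -1, 1, 1) → π⊥ ≈ (+2.41421, -1.00000); max(|x|,|y|,|x±y|/√2) = 2.41421 > 0.8 ⇒ ∉ W
candidate 5: n = (1, 1, 1, -1) → π⊥ ≈ (-0.41421, -1.00000); max(|x|,|y|,|x±y|/√2) = 1.00000 > 0.8 ⇒ ∉ W
candidate 6: n = (-1, 1, 1, 1) → π⊥ ≈ (-1.00000, +0.41421); max(|x|,|y|,|x±y|/√2) = 1.00000 > 0.8 ⇒ ∉ W
candidate 7: n = (2, -2, 1, 1) → π⊥ ≈ (+4.12132, -1.70711); max(|x|,|y|,|x±y|/√2) = 4.12132 > 0.8 ⇒ ∉ W
candidate 8: n = (0, 0, 1, 0) → π⊥ ≈ (+0.00000, -1.00000); max(|x|,|y|,|x±y|/√2) = 1.00000 > 0.8 ⇒ ∉ W
candidate 9: n = (0, 2, 3, 0) → π⊥ ≈ (-1.41421, -1.58579); max(|x|,|y|,|x±y|/√2) = 2.12132 > 0.8 ⇒ ∉ W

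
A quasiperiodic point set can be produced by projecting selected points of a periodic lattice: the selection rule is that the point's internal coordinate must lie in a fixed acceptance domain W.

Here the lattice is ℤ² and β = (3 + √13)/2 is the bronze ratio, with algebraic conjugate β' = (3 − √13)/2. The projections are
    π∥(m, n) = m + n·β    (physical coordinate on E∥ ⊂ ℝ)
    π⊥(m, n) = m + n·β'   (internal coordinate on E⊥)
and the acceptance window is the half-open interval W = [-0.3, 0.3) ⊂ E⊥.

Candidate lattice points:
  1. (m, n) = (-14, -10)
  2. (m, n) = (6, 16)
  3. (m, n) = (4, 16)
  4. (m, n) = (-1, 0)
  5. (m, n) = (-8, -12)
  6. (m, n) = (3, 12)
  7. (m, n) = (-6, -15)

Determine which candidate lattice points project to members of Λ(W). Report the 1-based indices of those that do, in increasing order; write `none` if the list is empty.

Compute β' = (3−√13)/2 = -0.302776, so π⊥(m,n) = m -0.302776·n.
#1 (-14,-10): internal coord -14 + (-10)·β' = -10.972244; -10.972244 ∉ [-0.3, 0.3) → out
#2 (6,16): internal coord 6 + (16)·β' = +1.155590; +1.155590 ∉ [-0.3, 0.3) → out
#3 (4,16): internal coord 4 + (16)·β' = -0.844410; -0.844410 ∉ [-0.3, 0.3) → out
#4 (-1,0): internal coord -1 + (0)·β' = -1.000000; -1.000000 ∉ [-0.3, 0.3) → out
#5 (-8,-12): internal coord -8 + (-12)·β' = -4.366692; -4.366692 ∉ [-0.3, 0.3) → out
#6 (3,12): internal coord 3 + (12)·β' = -0.633308; -0.633308 ∉ [-0.3, 0.3) → out
#7 (-6,-15): internal coord -6 + (-15)·β' = -1.458365; -1.458365 ∉ [-0.3, 0.3) → out

none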